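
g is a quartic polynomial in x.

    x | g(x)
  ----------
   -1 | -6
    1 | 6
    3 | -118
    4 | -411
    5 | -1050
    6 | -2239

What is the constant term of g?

Write g(x) = ax^4 + bx³ + cx² + dx + e; the 6 given values yield a linear system in the 5 coefficients.
Solving, g(x) = -2x^4 + 2x³ - 3x² + 4x + 5.
The constant term is g(0) = 5.

5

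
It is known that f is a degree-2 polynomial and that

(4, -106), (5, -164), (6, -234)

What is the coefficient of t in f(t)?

Write f(t) = at² + bt + c; the 3 given values yield a linear system in the 3 coefficients.
Solving, f(t) = -6t² - 4t + 6.
The coefficient of t is -4.

-4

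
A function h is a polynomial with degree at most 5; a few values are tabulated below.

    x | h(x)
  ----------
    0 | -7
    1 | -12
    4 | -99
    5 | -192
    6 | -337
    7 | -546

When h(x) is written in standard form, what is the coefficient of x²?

4

Write h(x) = ax^5 + bx^4 + cx³ + dx² + ex + p; the 6 given values yield a linear system in the 6 coefficients.
Solving, the top 2 coefficients vanish, and h(x) = -2x³ + 4x² - 7x - 7.
The coefficient of x² is 4.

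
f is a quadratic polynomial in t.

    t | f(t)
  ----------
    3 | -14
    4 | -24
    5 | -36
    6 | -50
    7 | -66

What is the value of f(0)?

First differences: -10, -12, -14, -16. Second differences: -2, -2, -2.
Level-2 differences are constant, so f has degree 2.
Fitting a degree-2 polynomial gives f(t) = -t² - 3t + 4.
Then f(0) = 4.

4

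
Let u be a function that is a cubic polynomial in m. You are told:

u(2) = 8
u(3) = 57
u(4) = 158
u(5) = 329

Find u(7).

953

Write u(m) = am³ + bm² + cm + d; the 4 given values yield a linear system in the 4 coefficients.
Solving, u(m) = 3m³ - m² - 3m - 6.
Then u(7) = 953.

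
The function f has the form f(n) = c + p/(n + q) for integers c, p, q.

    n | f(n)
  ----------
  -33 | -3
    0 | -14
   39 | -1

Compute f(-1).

-11

(f(n) − c)(n + q) = p for each data point; the three points give a linear system in c and q, then p follows.
Solving: c = -2, q = -3, p = 36, so f(n) = -2 + 36/(n − 3).
Then f(-1) = -2 + 36/(-4) = -11.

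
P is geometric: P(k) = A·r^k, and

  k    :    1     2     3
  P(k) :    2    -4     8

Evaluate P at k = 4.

-16

Consecutive ratio: -4/2 = -2, and 8/(-4) = -2, so r = -2.
Then A·(-2)^1 = 2 gives A = -1, and P(k) = -1·(-2)^k.
P(4) = -1·(-2)^4 = -16.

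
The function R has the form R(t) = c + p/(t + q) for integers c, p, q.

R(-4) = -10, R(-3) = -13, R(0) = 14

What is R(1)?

(R(t) − c)(t + q) = p for each data point; the three points give a linear system in c and q, then p follows.
Solving: c = -4, q = 1, p = 18, so R(t) = -4 + 18/(t + 1).
Then R(1) = -4 + 18/2 = 5.

5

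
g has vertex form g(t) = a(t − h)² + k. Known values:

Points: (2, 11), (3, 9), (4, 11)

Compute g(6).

27

First differences -2, 2; second difference 4 = 2a, so a = 2.
Expanding, the t-coefficient is −2ah = -4h; matching it to the data gives h = 3, and then k = 9.
So g(t) = 2(t − 3)² + 9.
g(6) = 2·3² + 9 = 27.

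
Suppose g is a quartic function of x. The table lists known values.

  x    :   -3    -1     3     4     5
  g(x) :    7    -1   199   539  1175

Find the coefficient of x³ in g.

Write g(x) = ax^4 + bx³ + cx² + dx + e; the 5 given values yield a linear system in the 5 coefficients.
Solving, g(x) = x^4 + 4x³ + 3x² - 4x - 5.
The coefficient of x³ is 4.

4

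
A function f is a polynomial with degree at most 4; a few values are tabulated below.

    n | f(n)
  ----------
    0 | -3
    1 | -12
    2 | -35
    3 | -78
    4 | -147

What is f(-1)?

First differences: -9, -23, -43, -69. Second differences: -14, -20, -26. Third differences: -6, -6.
Level-3 differences are constant, so f has degree 3.
Fitting a degree-3 polynomial gives f(n) = -n³ - 4n² - 4n - 3.
Then f(-1) = -2.

-2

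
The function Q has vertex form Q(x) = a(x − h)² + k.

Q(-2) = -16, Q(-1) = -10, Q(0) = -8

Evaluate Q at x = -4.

First differences 6, 2; second difference -4 = 2a, so a = -2.
Expanding, the x-coefficient is −2ah = 4h; matching it to the data gives h = 0, and then k = -8.
So Q(x) = -2(x + 0)² − 8.
Q(-4) = -2·(-4)² − 8 = -40.

-40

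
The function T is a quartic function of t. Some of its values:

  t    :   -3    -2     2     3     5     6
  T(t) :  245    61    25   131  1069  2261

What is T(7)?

Write T(t) = at^4 + bt³ + ct² + dt + e; the 6 given values yield a linear system in the 5 coefficients.
Solving, T(t) = 2t^4 - 2t³ + 3t² - t - 1.
Then T(7) = 4255.

4255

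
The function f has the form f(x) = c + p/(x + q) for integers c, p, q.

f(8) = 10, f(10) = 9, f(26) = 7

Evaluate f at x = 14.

(f(x) − c)(x + q) = p for each data point; the three points give a linear system in c and q, then p follows.
Solving: c = 6, q = -2, p = 24, so f(x) = 6 + 24/(x − 2).
Then f(14) = 6 + 24/12 = 8.

8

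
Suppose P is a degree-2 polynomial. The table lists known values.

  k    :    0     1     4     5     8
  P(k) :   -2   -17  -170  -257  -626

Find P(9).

-785

Write P(k) = ak² + bk + c; the 5 given values yield a linear system in the 3 coefficients.
Solving, P(k) = -9k² - 6k - 2.
Then P(9) = -785.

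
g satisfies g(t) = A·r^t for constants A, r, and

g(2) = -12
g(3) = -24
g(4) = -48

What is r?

2

Consecutive ratio: -24/(-12) = 2, and -48/(-24) = 2, so r = 2.
Then A·2^2 = -12 gives A = -3, and g(t) = -3·2^t.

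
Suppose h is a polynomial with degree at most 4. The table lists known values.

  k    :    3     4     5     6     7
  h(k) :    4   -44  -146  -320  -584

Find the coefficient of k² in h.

First differences: -48, -102, -174, -264. Second differences: -54, -72, -90. Third differences: -18, -18.
Level-3 differences are constant, so h has degree 3.
Fitting a degree-3 polynomial gives h(k) = -3k³ + 9k² + 4.
The coefficient of k² is 9.

9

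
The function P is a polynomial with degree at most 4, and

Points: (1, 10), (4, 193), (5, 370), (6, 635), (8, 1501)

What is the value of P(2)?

Write P(n) = an^4 + bn³ + cn² + dn + e; the 5 given values yield a linear system in the 5 coefficients.
Solving, the leading coefficient vanishes, and P(n) = 3n³ - n² + 3n + 5.
Then P(2) = 31.

31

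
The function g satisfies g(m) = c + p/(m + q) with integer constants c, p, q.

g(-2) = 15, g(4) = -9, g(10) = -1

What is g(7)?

-3

(g(m) − c)(m + q) = p for each data point; the three points give a linear system in c and q, then p follows.
Solving: c = 3, q = -1, p = -36, so g(m) = 3 − 36/(m − 1).
Then g(7) = 3 − 36/6 = -3.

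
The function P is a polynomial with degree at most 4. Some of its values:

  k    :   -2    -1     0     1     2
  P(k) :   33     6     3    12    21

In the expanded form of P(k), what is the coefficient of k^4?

First differences: -27, -3, 9, 9. Second differences: 24, 12, 0. Third differences: -12, -12.
Level-3 differences are constant, so P has degree 3.
Fitting a degree-3 polynomial gives P(k) = -2k³ + 6k² + 5k + 3.
The coefficient of k^4 is 0.

0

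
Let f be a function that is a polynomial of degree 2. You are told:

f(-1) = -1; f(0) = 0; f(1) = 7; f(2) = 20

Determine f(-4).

32

First differences: 1, 7, 13. Second differences: 6, 6.
Level-2 differences are constant, so f has degree 2.
Fitting a degree-2 polynomial gives f(x) = 3x² + 4x.
Then f(-4) = 32.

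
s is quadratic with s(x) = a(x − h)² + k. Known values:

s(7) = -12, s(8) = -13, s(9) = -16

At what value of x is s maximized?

7

First differences -1, -3; second difference -2 = 2a, so a = -1.
Expanding, the x-coefficient is −2ah = 2h; matching it to the data gives h = 7, and then k = -12.
So s(x) = -1(x − 7)² − 12.
Hence h = 7.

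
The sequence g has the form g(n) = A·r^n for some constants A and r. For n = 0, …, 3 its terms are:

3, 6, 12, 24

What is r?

Consecutive ratio: 6/3 = 2, and 12/6 = 2, so r = 2.
Then A·2^0 = 3 gives A = 3, and g(n) = 3·2^n.

2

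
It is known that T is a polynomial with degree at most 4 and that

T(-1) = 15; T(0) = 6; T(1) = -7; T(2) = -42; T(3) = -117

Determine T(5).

-459

Write T(k) = ak^4 + bk³ + ck² + dk + e; the 5 given values yield a linear system in the 5 coefficients.
Solving, the leading coefficient vanishes, and T(k) = -3k³ - 2k² - 8k + 6.
Then T(5) = -459.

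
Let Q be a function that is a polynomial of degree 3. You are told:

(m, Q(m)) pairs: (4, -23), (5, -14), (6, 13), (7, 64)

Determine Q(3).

Write Q(m) = am³ + bm² + cm + d; the 4 given values yield a linear system in the 4 coefficients.
Solving, Q(m) = m³ - 6m² + 2m + 1.
Then Q(3) = -20.

-20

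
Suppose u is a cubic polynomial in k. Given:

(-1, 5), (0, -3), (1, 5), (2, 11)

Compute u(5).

Write u(k) = ak³ + bk² + ck + d; the 4 given values yield a linear system in the 4 coefficients.
Solving, u(k) = -3k³ + 8k² + 3k - 3.
Then u(5) = -163.

-163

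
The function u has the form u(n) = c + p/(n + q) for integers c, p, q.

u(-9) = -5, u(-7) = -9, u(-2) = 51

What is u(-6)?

(u(n) − c)(n + q) = p for each data point; the three points give a linear system in c and q, then p follows.
Solving: c = 3, q = 3, p = 48, so u(n) = 3 + 48/(n + 3).
Then u(-6) = 3 + 48/(-3) = -13.

-13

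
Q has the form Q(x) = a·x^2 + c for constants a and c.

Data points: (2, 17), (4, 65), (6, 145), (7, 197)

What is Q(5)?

From Q(2) = 17 and Q(4) = 65: 4a + c = 17 and 16a + c = 65.
Subtracting: 12a = 48, so a = 4; then c = 17 − 4·4 = 1.
So Q(x) = 4x² + 1, and Q(5) = 101.

101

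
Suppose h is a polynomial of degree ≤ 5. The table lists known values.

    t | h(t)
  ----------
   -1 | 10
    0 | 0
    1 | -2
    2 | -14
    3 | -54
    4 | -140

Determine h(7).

Write h(t) = at^5 + bt^4 + ct³ + dt² + et + p; the 6 given values yield a linear system in the 6 coefficients.
Solving, the top 2 coefficients vanish, and h(t) = -3t³ + 4t² - 3t.
Then h(7) = -854.

-854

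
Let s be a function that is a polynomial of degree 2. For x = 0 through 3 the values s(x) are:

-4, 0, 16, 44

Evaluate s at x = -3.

56

First differences: 4, 16, 28. Second differences: 12, 12.
Level-2 differences are constant, so s has degree 2.
Fitting a degree-2 polynomial gives s(x) = 6x² - 2x - 4.
Then s(-3) = 56.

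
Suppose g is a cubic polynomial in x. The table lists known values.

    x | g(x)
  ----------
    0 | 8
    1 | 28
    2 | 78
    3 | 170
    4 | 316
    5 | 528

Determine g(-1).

First differences: 20, 50, 92, 146, 212. Second differences: 30, 42, 54, 66. Third differences: 12, 12, 12.
Level-3 differences are constant, so g has degree 3.
Fitting a degree-3 polynomial gives g(x) = 2x³ + 9x² + 9x + 8.
Then g(-1) = 6.

6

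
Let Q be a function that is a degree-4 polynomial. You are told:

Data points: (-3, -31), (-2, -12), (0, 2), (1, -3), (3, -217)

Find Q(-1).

-5

Write Q(x) = ax^4 + bx³ + cx² + dx + e; the 5 given values yield a linear system in the 5 coefficients.
Solving, Q(x) = -x^4 - 4x³ - 5x² + 5x + 2.
Then Q(-1) = -5.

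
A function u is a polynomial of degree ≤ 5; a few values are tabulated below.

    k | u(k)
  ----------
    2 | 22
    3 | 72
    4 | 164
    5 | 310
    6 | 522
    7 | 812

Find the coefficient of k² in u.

3

First differences: 50, 92, 146, 212, 290. Second differences: 42, 54, 66, 78. Third differences: 12, 12, 12.
Level-3 differences are constant, so u has degree 3.
Fitting a degree-3 polynomial gives u(k) = 2k³ + 3k² - 3k.
The coefficient of k² is 3.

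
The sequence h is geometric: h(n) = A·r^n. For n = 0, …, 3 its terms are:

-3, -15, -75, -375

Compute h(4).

Consecutive ratio: -15/(-3) = 5, and -75/(-15) = 5, so r = 5.
Then A·5^0 = -3 gives A = -3, and h(n) = -3·5^n.
h(4) = -3·5^4 = -1875.

-1875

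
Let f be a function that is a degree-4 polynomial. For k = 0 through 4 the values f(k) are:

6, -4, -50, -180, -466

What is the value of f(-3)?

Write f(k) = ak^4 + bk³ + ck² + dk + e; the 5 given values yield a linear system in the 5 coefficients.
Solving, f(k) = -k^4 - 2k³ - 5k² - 2k + 6.
Then f(-3) = -60.

-60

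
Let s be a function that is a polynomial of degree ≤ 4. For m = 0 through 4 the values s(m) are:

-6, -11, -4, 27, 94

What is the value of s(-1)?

-1

Write s(m) = am^4 + bm³ + cm² + dm + e; the 5 given values yield a linear system in the 5 coefficients.
Solving, the leading coefficient vanishes, and s(m) = 2m³ - 7m - 6.
Then s(-1) = -1.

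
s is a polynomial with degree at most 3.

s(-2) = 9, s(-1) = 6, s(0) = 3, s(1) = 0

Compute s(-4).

15

Write s(t) = at³ + bt² + ct + d; the 4 given values yield a linear system in the 4 coefficients.
Solving, the top 2 coefficients vanish, and s(t) = -3t + 3.
Then s(-4) = 15.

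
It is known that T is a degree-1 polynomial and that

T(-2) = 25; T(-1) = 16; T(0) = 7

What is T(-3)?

First differences: -9, -9.
Level-1 differences are constant, so T has degree 1.
Fitting a degree-1 polynomial gives T(k) = -9k + 7.
Then T(-3) = 34.

34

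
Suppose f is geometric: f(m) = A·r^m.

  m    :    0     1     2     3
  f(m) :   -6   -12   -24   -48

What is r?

Consecutive ratio: -12/(-6) = 2, and -24/(-12) = 2, so r = 2.
Then A·2^0 = -6 gives A = -6, and f(m) = -6·2^m.

2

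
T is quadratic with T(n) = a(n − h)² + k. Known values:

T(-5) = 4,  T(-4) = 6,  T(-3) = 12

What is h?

-5

First differences 2, 6; second difference 4 = 2a, so a = 2.
Expanding, the n-coefficient is −2ah = -4h; matching it to the data gives h = -5, and then k = 4.
So T(n) = 2(n + 5)² + 4.
Hence h = -5.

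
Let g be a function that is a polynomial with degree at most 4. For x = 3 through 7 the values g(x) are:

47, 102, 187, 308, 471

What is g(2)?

16

First differences: 55, 85, 121, 163. Second differences: 30, 36, 42. Third differences: 6, 6.
Level-3 differences are constant, so g has degree 3.
Fitting a degree-3 polynomial gives g(x) = x³ + 3x² - 3x + 2.
Then g(2) = 16.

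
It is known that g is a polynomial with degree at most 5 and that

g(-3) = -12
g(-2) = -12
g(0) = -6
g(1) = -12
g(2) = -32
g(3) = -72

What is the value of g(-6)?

Write g(k) = ak^5 + bk^4 + ck³ + dk² + ek + p; the 6 given values yield a linear system in the 6 coefficients.
Solving, the top 2 coefficients vanish, and g(k) = -k³ - 4k² - k - 6.
Then g(-6) = 72.

72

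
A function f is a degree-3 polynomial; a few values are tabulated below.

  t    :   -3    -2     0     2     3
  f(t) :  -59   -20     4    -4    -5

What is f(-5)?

Write f(t) = at³ + bt² + ct + d; the 5 given values yield a linear system in the 4 coefficients.
Solving, f(t) = t³ - 4t² + 4.
Then f(-5) = -221.

-221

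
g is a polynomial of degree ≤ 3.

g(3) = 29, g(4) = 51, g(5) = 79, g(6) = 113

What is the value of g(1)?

First differences: 22, 28, 34. Second differences: 6, 6.
Level-2 differences are constant, so g has degree 2.
Fitting a degree-2 polynomial gives g(k) = 3k² + k - 1.
Then g(1) = 3.

3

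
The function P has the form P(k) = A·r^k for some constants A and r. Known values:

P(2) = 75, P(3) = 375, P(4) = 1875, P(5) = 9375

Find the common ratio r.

Consecutive ratio: 375/75 = 5, and 1875/375 = 5, so r = 5.
Then A·5^2 = 75 gives A = 3, and P(k) = 3·5^k.

5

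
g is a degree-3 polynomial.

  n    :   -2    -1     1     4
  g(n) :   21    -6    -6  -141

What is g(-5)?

426

Write g(n) = an³ + bn² + cn + d; the 4 given values yield a linear system in the 4 coefficients.
Solving, g(n) = -3n³ + 3n² + 3n - 9.
Then g(-5) = 426.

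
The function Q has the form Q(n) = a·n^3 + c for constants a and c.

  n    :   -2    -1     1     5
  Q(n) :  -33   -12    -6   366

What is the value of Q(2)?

15

From Q(-2) = -33 and Q(-1) = -12: -8a + c = -33 and -1a + c = -12.
Subtracting: 7a = 21, so a = 3; then c = -33 − 3·(-8) = -9.
So Q(n) = 3n³ − 9, and Q(2) = 15.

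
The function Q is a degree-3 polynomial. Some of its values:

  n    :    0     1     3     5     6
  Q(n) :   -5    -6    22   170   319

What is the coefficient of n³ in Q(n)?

2

Write Q(n) = an³ + bn² + cn + d; the 5 given values yield a linear system in the 4 coefficients.
Solving, Q(n) = 2n³ - 3n² - 5.
The coefficient of n³ is 2.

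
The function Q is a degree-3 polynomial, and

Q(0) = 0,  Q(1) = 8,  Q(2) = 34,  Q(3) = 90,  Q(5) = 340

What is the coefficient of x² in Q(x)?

Write Q(x) = ax³ + bx² + cx + d; the 5 given values yield a linear system in the 4 coefficients.
Solving, Q(x) = 2x³ + 3x² + 3x.
The coefficient of x² is 3.

3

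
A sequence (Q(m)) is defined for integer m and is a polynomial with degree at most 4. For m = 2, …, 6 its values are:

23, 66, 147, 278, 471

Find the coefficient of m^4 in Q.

First differences: 43, 81, 131, 193. Second differences: 38, 50, 62. Third differences: 12, 12.
Level-3 differences are constant, so Q has degree 3.
Fitting a degree-3 polynomial gives Q(m) = 2m³ + m² + 3.
The coefficient of m^4 is 0.

0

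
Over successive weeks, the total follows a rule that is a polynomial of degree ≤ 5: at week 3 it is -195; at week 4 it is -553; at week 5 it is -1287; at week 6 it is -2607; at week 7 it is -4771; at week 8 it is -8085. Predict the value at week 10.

Write the value at t as s(t).
Write s(t) = at^5 + bt^4 + ct³ + dt² + et + p; the 6 given values yield a linear system in the 6 coefficients.
Solving, the leading coefficient vanishes, and s(t) = -2t^4 + t³ - 6t² - 3t + 3.
Then s(10) = -19627.

-19627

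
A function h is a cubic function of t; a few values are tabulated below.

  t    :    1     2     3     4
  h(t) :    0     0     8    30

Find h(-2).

-12

Write h(t) = at³ + bt² + ct + d; the 4 given values yield a linear system in the 4 coefficients.
Solving, h(t) = t³ - 2t² - t + 2.
Then h(-2) = -12.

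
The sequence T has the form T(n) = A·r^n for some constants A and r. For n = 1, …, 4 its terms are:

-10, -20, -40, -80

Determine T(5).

-160

Consecutive ratio: -20/(-10) = 2, and -40/(-20) = 2, so r = 2.
Then A·2^1 = -10 gives A = -5, and T(n) = -5·2^n.
T(5) = -5·2^5 = -160.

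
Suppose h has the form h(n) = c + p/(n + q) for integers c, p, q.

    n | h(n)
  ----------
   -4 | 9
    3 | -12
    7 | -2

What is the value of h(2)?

(h(n) − c)(n + q) = p for each data point; the three points give a linear system in c and q, then p follows.
Solving: c = 3, q = -1, p = -30, so h(n) = 3 − 30/(n − 1).
Then h(2) = 3 − 30/1 = -27.

-27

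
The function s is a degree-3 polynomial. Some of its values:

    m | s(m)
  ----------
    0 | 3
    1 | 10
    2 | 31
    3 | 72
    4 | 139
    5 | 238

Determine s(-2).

7

First differences: 7, 21, 41, 67, 99. Second differences: 14, 20, 26, 32. Third differences: 6, 6, 6.
Level-3 differences are constant, so s has degree 3.
Fitting a degree-3 polynomial gives s(m) = m³ + 4m² + 2m + 3.
Then s(-2) = 7.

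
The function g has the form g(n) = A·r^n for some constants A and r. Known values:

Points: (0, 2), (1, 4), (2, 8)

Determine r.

Consecutive ratio: 4/2 = 2, and 8/4 = 2, so r = 2.
Then A·2^0 = 2 gives A = 2, and g(n) = 2·2^n.

2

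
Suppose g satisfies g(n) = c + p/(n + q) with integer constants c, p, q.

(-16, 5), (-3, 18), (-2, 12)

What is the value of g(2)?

(g(n) − c)(n + q) = p for each data point; the three points give a linear system in c and q, then p follows.
Solving: c = 6, q = 4, p = 12, so g(n) = 6 + 12/(n + 4).
Then g(2) = 6 + 12/6 = 8.

8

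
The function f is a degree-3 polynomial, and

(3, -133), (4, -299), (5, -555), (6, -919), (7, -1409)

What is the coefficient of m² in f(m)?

Write f(m) = am³ + bm² + cm + d; the 5 given values yield a linear system in the 4 coefficients.
Solving, f(m) = -3m³ - 9m² + 8m + 5.
The coefficient of m² is -9.

-9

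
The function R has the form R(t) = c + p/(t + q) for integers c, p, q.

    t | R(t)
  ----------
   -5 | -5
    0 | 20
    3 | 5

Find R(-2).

-20

(R(t) − c)(t + q) = p for each data point; the three points give a linear system in c and q, then p follows.
Solving: c = 0, q = 1, p = 20, so R(t) = 20/(t + 1).
Then R(-2) = 0 + 20/(-1) = -20.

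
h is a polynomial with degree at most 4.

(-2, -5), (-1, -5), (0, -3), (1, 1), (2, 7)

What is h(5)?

First differences: 0, 2, 4, 6. Second differences: 2, 2, 2.
Level-2 differences are constant, so h has degree 2.
Fitting a degree-2 polynomial gives h(n) = n² + 3n - 3.
Then h(5) = 37.

37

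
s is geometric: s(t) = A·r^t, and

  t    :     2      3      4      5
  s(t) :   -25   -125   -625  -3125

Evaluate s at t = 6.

Consecutive ratio: -125/(-25) = 5, and -625/(-125) = 5, so r = 5.
Then A·5^2 = -25 gives A = -1, and s(t) = -1·5^t.
s(6) = -1·5^6 = -15625.

-15625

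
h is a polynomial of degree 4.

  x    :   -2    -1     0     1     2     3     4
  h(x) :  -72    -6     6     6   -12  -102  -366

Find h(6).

-2064

First differences: 66, 12, 0, -18, -90, -264. Second differences: -54, -12, -18, -72, -174. Third differences: 42, -6, -54, -102. Fourth differences: -48, -48, -48.
Level-4 differences are constant, so h has degree 4.
Fitting a degree-4 polynomial gives h(x) = -2x^4 + 3x³ - 4x² + 3x + 6.
Then h(6) = -2064.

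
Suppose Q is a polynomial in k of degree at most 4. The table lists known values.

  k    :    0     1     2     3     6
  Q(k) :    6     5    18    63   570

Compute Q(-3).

Write Q(k) = ak^4 + bk³ + ck² + dk + e; the 5 given values yield a linear system in the 5 coefficients.
Solving, the leading coefficient vanishes, and Q(k) = 3k³ - 2k² - 2k + 6.
Then Q(-3) = -87.

-87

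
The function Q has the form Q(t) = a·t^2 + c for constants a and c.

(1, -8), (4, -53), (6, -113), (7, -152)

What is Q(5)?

-80

From Q(1) = -8 and Q(4) = -53: 1a + c = -8 and 16a + c = -53.
Subtracting: 15a = -45, so a = -3; then c = -8 − (-3)·1 = -5.
So Q(t) = -3t² − 5, and Q(5) = -80.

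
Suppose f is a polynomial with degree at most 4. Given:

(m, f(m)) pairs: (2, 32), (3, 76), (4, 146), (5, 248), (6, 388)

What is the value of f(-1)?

First differences: 44, 70, 102, 140. Second differences: 26, 32, 38. Third differences: 6, 6.
Level-3 differences are constant, so f has degree 3.
Fitting a degree-3 polynomial gives f(m) = m³ + 4m² + 5m - 2.
Then f(-1) = -4.

-4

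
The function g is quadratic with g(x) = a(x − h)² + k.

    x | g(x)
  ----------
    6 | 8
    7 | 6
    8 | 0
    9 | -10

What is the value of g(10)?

First differences -2, -6, -10; second difference -4 = 2a, so a = -2.
Expanding, the x-coefficient is −2ah = 4h; matching it to the data gives h = 6, and then k = 8.
So g(x) = -2(x − 6)² + 8.
g(10) = -2·4² + 8 = -24.

-24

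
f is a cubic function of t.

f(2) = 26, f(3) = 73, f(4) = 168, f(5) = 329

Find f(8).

Write f(t) = at³ + bt² + ct + d; the 4 given values yield a linear system in the 4 coefficients.
Solving, f(t) = 3t³ - 3t² + 5t + 4.
Then f(8) = 1388.

1388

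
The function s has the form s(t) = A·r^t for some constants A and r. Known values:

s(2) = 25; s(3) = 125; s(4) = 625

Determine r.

5

Consecutive ratio: 125/25 = 5, and 625/125 = 5, so r = 5.
Then A·5^2 = 25 gives A = 1, and s(t) = 1·5^t.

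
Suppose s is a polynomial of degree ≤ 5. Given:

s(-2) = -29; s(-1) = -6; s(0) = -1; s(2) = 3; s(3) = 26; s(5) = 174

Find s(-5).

-326

Write s(x) = ax^5 + bx^4 + cx³ + dx² + ex + p; the 6 given values yield a linear system in the 6 coefficients.
Solving, the top 2 coefficients vanish, and s(x) = 2x³ - 3x² - 1.
Then s(-5) = -326.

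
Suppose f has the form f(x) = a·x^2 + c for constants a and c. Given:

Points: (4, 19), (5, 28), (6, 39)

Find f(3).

12

From f(4) = 19 and f(5) = 28: 16a + c = 19 and 25a + c = 28.
Subtracting: 9a = 9, so a = 1; then c = 19 − 1·16 = 3.
So f(x) = 1x² + 3, and f(3) = 12.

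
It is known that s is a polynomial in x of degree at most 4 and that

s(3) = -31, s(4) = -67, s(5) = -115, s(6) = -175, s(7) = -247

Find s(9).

-427

First differences: -36, -48, -60, -72. Second differences: -12, -12, -12.
Level-2 differences are constant, so s has degree 2.
Fitting a degree-2 polynomial gives s(x) = -6x² + 6x + 5.
Then s(9) = -427.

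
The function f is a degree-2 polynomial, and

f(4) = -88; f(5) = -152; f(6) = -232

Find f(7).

-328

Write f(k) = ak² + bk + c; the 3 given values yield a linear system in the 3 coefficients.
Solving, f(k) = -8k² + 8k + 8.
Then f(7) = -328.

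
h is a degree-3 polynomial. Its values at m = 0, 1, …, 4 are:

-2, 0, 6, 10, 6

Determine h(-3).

Write h(m) = am³ + bm² + cm + d; the 5 given values yield a linear system in the 4 coefficients.
Solving, h(m) = -m³ + 5m² - 2m - 2.
Then h(-3) = 76.

76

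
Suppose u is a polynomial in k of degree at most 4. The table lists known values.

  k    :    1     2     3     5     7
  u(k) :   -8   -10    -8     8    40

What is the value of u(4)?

Write u(k) = ak^4 + bk³ + ck² + dk + e; the 5 given values yield a linear system in the 5 coefficients.
Solving, the top 2 coefficients vanish, and u(k) = 2k² - 8k - 2.
Then u(4) = -2.

-2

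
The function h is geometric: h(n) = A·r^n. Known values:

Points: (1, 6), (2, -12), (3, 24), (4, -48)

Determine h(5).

Consecutive ratio: -12/6 = -2, and 24/(-12) = -2, so r = -2.
Then A·(-2)^1 = 6 gives A = -3, and h(n) = -3·(-2)^n.
h(5) = -3·(-2)^5 = 96.

96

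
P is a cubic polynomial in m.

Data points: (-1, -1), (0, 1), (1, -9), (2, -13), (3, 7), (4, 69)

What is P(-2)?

-33

Write P(m) = am³ + bm² + cm + d; the 6 given values yield a linear system in the 4 coefficients.
Solving, P(m) = 3m³ - 6m² - 7m + 1.
Then P(-2) = -33.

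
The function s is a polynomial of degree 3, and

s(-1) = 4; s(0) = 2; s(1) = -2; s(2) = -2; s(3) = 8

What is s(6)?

First differences: -2, -4, 0, 10. Second differences: -2, 4, 10. Third differences: 6, 6.
Level-3 differences are constant, so s has degree 3.
Fitting a degree-3 polynomial gives s(n) = n³ - n² - 4n + 2.
Then s(6) = 158.

158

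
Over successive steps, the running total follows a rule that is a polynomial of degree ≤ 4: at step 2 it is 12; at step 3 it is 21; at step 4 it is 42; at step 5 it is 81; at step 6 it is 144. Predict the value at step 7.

Write the value at t as Q(t).
First differences: 9, 21, 39, 63. Second differences: 12, 18, 24. Third differences: 6, 6.
Level-3 differences are constant, so Q has degree 3.
Extending the table by one column gives the next first difference 93, so Q(7) = 144 + 93 = 237.

237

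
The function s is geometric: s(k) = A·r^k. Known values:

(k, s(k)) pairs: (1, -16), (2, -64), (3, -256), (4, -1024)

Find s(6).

Consecutive ratio: -64/(-16) = 4, and -256/(-64) = 4, so r = 4.
Then A·4^1 = -16 gives A = -4, and s(k) = -4·4^k.
s(6) = -4·4^6 = -16384.

-16384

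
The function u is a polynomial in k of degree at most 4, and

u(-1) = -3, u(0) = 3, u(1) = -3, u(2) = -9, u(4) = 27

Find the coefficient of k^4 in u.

0

Write u(k) = ak^4 + bk³ + ck² + dk + e; the 5 given values yield a linear system in the 5 coefficients.
Solving, the leading coefficient vanishes, and u(k) = 2k³ - 6k² - 2k + 3.
The coefficient of k^4 is 0.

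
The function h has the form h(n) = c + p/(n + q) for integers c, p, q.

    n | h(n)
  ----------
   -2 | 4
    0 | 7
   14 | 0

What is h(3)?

(h(n) − c)(n + q) = p for each data point; the three points give a linear system in c and q, then p follows.
Solving: c = 1, q = -2, p = -12, so h(n) = 1 − 12/(n − 2).
Then h(3) = 1 − 12/1 = -11.

-11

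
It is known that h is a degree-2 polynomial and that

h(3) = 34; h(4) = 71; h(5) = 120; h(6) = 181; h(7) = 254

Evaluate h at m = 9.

Write h(m) = am² + bm + c; the 5 given values yield a linear system in the 3 coefficients.
Solving, h(m) = 6m² - 5m - 5.
Then h(9) = 436.

436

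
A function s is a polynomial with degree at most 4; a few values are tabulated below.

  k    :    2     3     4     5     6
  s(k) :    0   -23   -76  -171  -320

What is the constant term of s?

4

Write s(k) = ak^4 + bk³ + ck² + dk + e; the 5 given values yield a linear system in the 5 coefficients.
Solving, the leading coefficient vanishes, and s(k) = -2k³ + 3k² + 4.
The constant term is s(0) = 4.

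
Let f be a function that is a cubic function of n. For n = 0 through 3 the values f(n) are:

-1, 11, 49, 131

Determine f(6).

821

Write f(n) = an³ + bn² + cn + d; the 4 given values yield a linear system in the 4 coefficients.
Solving, f(n) = 3n³ + 4n² + 5n - 1.
Then f(6) = 821.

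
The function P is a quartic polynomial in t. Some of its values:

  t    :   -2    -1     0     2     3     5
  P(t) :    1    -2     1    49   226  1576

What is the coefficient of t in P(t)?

0

Write P(t) = at^4 + bt³ + ct² + dt + e; the 6 given values yield a linear system in the 5 coefficients.
Solving, P(t) = 2t^4 + 3t³ - 2t² + 1.
The coefficient of t is 0.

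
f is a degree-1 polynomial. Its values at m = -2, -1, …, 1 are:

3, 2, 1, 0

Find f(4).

-3

Write f(m) = am + b; the 4 given values yield a linear system in the 2 coefficients.
Solving, f(m) = -m + 1.
Then f(4) = -3.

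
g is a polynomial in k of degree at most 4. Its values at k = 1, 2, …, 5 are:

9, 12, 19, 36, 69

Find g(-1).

-9

First differences: 3, 7, 17, 33. Second differences: 4, 10, 16. Third differences: 6, 6.
Level-3 differences are constant, so g has degree 3.
Fitting a degree-3 polynomial gives g(k) = k³ - 4k² + 8k + 4.
Then g(-1) = -9.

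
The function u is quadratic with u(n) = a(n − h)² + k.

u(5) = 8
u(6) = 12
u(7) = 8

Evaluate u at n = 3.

-24

First differences 4, -4; second difference -8 = 2a, so a = -4.
Expanding, the n-coefficient is −2ah = 8h; matching it to the data gives h = 6, and then k = 12.
So u(n) = -4(n − 6)² + 12.
u(3) = -4·(-3)² + 12 = -24.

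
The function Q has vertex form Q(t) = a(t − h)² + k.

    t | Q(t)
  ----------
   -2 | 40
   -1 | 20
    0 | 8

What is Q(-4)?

104

First differences -20, -12; second difference 8 = 2a, so a = 4.
Expanding, the t-coefficient is −2ah = -8h; matching it to the data gives h = 1, and then k = 4.
So Q(t) = 4(t − 1)² + 4.
Q(-4) = 4·(-5)² + 4 = 104.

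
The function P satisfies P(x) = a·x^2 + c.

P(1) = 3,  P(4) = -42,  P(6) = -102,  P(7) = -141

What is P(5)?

From P(1) = 3 and P(4) = -42: 1a + c = 3 and 16a + c = -42.
Subtracting: 15a = -45, so a = -3; then c = 3 − (-3)·1 = 6.
So P(x) = -3x² + 6, and P(5) = -69.

-69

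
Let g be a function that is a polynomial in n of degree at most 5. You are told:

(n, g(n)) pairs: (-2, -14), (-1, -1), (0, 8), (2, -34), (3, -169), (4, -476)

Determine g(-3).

-49

Write g(n) = an^5 + bn^4 + cn³ + dn² + en + p; the 6 given values yield a linear system in the 6 coefficients.
Solving, the leading coefficient vanishes, and g(n) = -n^4 - 3n³ - 4n² + 7n + 8.
Then g(-3) = -49.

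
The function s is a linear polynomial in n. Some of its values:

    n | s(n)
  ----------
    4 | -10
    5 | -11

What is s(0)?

Write s(n) = an + b; the 2 given values yield a linear system in the 2 coefficients.
Solving, s(n) = -n - 6.
The constant term is s(0) = -6.

-6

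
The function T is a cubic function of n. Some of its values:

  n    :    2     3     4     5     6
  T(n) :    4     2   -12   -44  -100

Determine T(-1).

First differences: -2, -14, -32, -56. Second differences: -12, -18, -24. Third differences: -6, -6.
Level-3 differences are constant, so T has degree 3.
Fitting a degree-3 polynomial gives T(n) = -n³ + 3n² + 2n - 4.
Then T(-1) = -2.

-2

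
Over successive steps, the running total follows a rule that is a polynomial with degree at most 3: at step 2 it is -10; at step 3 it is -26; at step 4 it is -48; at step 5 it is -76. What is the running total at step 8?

-196

Write the value at t as T(t).
First differences: -16, -22, -28. Second differences: -6, -6.
Level-2 differences are constant, so T has degree 2.
Fitting a degree-2 polynomial gives T(t) = -3t² - t + 4.
Then T(8) = -196.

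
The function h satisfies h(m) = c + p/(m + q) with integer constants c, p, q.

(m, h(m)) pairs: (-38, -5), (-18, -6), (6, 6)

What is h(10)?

(h(m) − c)(m + q) = p for each data point; the three points give a linear system in c and q, then p follows.
Solving: c = -4, q = -2, p = 40, so h(m) = -4 + 40/(m − 2).
Then h(10) = -4 + 40/8 = 1.

1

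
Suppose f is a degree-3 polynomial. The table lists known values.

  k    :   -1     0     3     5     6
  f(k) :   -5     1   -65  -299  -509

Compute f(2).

Write f(k) = ak³ + bk² + ck + d; the 5 given values yield a linear system in the 4 coefficients.
Solving, f(k) = -2k³ - 3k² + 5k + 1.
Then f(2) = -17.

-17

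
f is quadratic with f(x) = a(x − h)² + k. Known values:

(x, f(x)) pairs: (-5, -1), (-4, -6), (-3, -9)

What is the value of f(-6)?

6

First differences -5, -3; second difference 2 = 2a, so a = 1.
Expanding, the x-coefficient is −2ah = -2h; matching it to the data gives h = -2, and then k = -10.
So f(x) = 1(x + 2)² − 10.
f(-6) = 1·(-4)² − 10 = 6.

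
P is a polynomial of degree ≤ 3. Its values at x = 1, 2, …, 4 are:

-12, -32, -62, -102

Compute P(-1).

Write P(x) = ax³ + bx² + cx + d; the 4 given values yield a linear system in the 4 coefficients.
Solving, the leading coefficient vanishes, and P(x) = -5x² - 5x - 2.
Then P(-1) = -2.

-2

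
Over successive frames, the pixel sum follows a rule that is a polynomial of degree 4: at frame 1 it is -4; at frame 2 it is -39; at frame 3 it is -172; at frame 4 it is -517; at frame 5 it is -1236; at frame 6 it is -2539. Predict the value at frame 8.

-7977

Write the value at x as u(x).
Write u(x) = ax^4 + bx³ + cx² + dx + e; the 6 given values yield a linear system in the 5 coefficients.
Solving, u(x) = -2x^4 + x³ - 5x² + 3x - 1.
Then u(8) = -7977.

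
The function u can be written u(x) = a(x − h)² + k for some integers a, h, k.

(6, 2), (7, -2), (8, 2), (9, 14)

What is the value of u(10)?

34

First differences -4, 4, 12; second difference 8 = 2a, so a = 4.
Expanding, the x-coefficient is −2ah = -8h; matching it to the data gives h = 7, and then k = -2.
So u(x) = 4(x − 7)² − 2.
u(10) = 4·3² − 2 = 34.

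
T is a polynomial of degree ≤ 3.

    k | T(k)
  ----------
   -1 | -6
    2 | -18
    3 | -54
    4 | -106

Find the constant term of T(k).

Write T(k) = ak³ + bk² + ck + d; the 4 given values yield a linear system in the 4 coefficients.
Solving, the leading coefficient vanishes, and T(k) = -8k² + 4k + 6.
The constant term is T(0) = 6.

6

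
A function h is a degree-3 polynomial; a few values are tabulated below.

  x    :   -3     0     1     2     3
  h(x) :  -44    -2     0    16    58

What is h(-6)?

-392

Write h(x) = ax³ + bx² + cx + d; the 5 given values yield a linear system in the 4 coefficients.
Solving, h(x) = 2x³ + x² - x - 2.
Then h(-6) = -392.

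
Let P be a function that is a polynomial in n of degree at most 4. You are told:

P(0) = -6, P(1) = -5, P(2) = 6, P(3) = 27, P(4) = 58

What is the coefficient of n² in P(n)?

First differences: 1, 11, 21, 31. Second differences: 10, 10, 10.
Level-2 differences are constant, so P has degree 2.
Fitting a degree-2 polynomial gives P(n) = 5n² - 4n - 6.
The coefficient of n² is 5.

5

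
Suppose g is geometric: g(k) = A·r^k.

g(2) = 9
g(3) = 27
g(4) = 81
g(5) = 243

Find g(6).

Consecutive ratio: 27/9 = 3, and 81/27 = 3, so r = 3.
Then A·3^2 = 9 gives A = 1, and g(k) = 1·3^k.
g(6) = 1·3^6 = 729.

729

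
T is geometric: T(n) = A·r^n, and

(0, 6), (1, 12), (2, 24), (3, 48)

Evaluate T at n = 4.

96

Consecutive ratio: 12/6 = 2, and 24/12 = 2, so r = 2.
Then A·2^0 = 6 gives A = 6, and T(n) = 6·2^n.
T(4) = 6·2^4 = 96.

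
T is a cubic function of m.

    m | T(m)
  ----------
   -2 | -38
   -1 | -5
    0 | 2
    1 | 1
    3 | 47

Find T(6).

Write T(m) = am³ + bm² + cm + d; the 5 given values yield a linear system in the 4 coefficients.
Solving, T(m) = 3m³ - 4m² + 2.
Then T(6) = 506.

506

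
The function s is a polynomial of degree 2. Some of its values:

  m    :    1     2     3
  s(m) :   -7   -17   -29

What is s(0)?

Write s(m) = am² + bm + c; the 3 given values yield a linear system in the 3 coefficients.
Solving, s(m) = -m² - 7m + 1.
Then s(0) = 1.

1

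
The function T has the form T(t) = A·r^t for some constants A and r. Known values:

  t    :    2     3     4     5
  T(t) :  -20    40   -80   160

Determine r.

-2

Consecutive ratio: 40/(-20) = -2, and -80/40 = -2, so r = -2.
Then A·(-2)^2 = -20 gives A = -5, and T(t) = -5·(-2)^t.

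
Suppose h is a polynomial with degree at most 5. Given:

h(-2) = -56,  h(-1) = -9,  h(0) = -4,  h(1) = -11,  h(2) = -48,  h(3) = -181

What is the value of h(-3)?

-223

Write h(k) = ak^5 + bk^4 + ck³ + dk² + ek + p; the 6 given values yield a linear system in the 6 coefficients.
Solving, the leading coefficient vanishes, and h(k) = -2k^4 + k³ - 4k² - 2k - 4.
Then h(-3) = -223.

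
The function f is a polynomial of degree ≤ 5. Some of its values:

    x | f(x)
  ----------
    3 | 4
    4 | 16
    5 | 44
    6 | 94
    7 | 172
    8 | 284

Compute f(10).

Write f(x) = ax^5 + bx^4 + cx³ + dx² + ex + p; the 6 given values yield a linear system in the 6 coefficients.
Solving, the top 2 coefficients vanish, and f(x) = x³ - 4x² + 3x + 4.
Then f(10) = 634.

634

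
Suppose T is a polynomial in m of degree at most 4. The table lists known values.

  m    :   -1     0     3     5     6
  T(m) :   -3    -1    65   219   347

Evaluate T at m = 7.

517

Write T(m) = am^4 + bm³ + cm² + dm + e; the 5 given values yield a linear system in the 5 coefficients.
Solving, the leading coefficient vanishes, and T(m) = m³ + 3m² + 4m - 1.
Then T(7) = 517.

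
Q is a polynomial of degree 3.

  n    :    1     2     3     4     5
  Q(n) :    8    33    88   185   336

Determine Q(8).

First differences: 25, 55, 97, 151. Second differences: 30, 42, 54. Third differences: 12, 12.
Level-3 differences are constant, so Q has degree 3.
Fitting a degree-3 polynomial gives Q(n) = 2n³ + 3n² + 2n + 1.
Then Q(8) = 1233.

1233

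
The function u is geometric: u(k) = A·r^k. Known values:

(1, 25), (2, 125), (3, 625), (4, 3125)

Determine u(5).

15625

Consecutive ratio: 125/25 = 5, and 625/125 = 5, so r = 5.
Then A·5^1 = 25 gives A = 5, and u(k) = 5·5^k.
u(5) = 5·5^5 = 15625.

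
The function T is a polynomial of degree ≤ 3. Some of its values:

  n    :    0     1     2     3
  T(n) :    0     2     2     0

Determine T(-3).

First differences: 2, 0, -2. Second differences: -2, -2.
Level-2 differences are constant, so T has degree 2.
Fitting a degree-2 polynomial gives T(n) = -n² + 3n.
Then T(-3) = -18.

-18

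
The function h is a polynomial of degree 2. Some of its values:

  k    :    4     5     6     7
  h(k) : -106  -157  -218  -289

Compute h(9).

-461

First differences: -51, -61, -71. Second differences: -10, -10.
Level-2 differences are constant, so h has degree 2.
Fitting a degree-2 polynomial gives h(k) = -5k² - 6k - 2.
Then h(9) = -461.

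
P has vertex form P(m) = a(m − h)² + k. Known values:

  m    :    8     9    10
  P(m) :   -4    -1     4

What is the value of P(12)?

First differences 3, 5; second difference 2 = 2a, so a = 1.
Expanding, the m-coefficient is −2ah = -2h; matching it to the data gives h = 7, and then k = -5.
So P(m) = 1(m − 7)² − 5.
P(12) = 1·5² − 5 = 20.

20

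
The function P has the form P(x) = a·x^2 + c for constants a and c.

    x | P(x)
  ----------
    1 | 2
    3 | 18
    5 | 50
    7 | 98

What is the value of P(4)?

32

From P(1) = 2 and P(3) = 18: 1a + c = 2 and 9a + c = 18.
Subtracting: 8a = 16, so a = 2; then c = 2 − 2·1 = 0.
So P(x) = 2x² + 0, and P(4) = 32.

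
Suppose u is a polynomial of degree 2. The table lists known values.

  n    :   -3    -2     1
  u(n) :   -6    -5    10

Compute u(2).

19

Write u(n) = an² + bn + c; the 3 given values yield a linear system in the 3 coefficients.
Solving, u(n) = n² + 6n + 3.
Then u(2) = 19.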